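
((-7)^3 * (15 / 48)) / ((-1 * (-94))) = -1715 / 1504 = -1.14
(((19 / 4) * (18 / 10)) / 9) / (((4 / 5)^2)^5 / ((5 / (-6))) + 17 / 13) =0.81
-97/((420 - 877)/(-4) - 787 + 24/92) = 8924/61869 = 0.14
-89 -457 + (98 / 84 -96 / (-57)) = -61919 / 114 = -543.15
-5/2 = -2.50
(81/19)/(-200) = -0.02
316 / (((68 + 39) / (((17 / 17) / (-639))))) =-316 / 68373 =-0.00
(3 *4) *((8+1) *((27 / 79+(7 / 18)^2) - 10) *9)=-730023 / 79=-9240.80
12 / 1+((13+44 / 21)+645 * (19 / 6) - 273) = 75457 / 42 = 1796.60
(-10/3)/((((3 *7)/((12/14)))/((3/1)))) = -20/49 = -0.41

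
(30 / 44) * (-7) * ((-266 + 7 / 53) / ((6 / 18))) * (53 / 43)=403515 / 86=4692.03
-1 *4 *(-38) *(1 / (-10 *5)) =-76 / 25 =-3.04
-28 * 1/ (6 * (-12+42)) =-7/ 45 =-0.16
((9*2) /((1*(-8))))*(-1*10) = 45 /2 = 22.50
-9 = -9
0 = 0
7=7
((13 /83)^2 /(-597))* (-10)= 0.00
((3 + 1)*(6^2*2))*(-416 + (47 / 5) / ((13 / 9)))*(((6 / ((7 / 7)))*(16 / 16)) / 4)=-176900.68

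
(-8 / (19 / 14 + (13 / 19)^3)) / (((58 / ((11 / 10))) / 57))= -5.16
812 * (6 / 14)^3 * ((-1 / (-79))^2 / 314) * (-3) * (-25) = 117450 / 48012013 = 0.00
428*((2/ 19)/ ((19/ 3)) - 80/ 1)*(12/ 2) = -205397.32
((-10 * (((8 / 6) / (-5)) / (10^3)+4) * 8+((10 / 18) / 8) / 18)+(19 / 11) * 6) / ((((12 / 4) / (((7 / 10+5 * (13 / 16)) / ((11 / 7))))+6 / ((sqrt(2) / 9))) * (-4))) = -490485399901 / 9327260305800+436041520511989 * sqrt(2) / 303999595152000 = 1.98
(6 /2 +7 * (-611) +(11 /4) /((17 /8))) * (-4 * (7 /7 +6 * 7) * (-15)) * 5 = -937004400 /17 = -55117905.88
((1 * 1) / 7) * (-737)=-737 / 7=-105.29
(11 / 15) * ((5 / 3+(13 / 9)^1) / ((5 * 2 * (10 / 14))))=1078 / 3375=0.32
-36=-36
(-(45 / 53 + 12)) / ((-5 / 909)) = 619029 / 265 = 2335.96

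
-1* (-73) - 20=53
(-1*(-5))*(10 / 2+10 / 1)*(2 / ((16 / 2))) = 75 / 4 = 18.75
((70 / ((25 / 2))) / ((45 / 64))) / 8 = 224 / 225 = 1.00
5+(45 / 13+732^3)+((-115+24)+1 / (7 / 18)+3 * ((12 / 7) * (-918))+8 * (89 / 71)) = 2534122933269 / 6461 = 392218376.92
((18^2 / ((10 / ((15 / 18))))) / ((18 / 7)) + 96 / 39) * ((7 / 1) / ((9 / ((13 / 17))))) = 2359 / 306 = 7.71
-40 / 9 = -4.44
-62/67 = -0.93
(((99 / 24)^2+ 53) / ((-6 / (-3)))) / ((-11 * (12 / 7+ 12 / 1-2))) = -31367 / 115456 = -0.27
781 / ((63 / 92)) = 71852 / 63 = 1140.51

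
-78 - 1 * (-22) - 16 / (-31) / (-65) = -112856 / 2015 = -56.01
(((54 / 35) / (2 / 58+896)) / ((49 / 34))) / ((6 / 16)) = 141984 / 44564275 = 0.00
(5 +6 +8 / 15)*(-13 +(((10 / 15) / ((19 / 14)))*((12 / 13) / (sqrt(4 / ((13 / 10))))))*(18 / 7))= -2249 / 15 +4152*sqrt(130) / 6175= -142.27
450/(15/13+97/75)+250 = 517625/1193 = 433.89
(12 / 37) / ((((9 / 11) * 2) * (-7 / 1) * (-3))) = 22 / 2331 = 0.01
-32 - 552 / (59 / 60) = -35008 / 59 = -593.36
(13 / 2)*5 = 65 / 2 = 32.50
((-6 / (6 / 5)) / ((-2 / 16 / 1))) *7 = 280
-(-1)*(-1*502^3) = -126506008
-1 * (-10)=10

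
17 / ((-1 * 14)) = -17 / 14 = -1.21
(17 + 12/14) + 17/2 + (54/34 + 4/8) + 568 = 70977/119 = 596.45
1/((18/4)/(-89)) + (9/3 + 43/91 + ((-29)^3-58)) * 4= -80093194/819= -97793.89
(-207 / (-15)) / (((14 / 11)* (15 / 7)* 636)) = 253 / 31800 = 0.01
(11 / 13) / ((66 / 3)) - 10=-259 / 26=-9.96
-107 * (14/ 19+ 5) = -11663/ 19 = -613.84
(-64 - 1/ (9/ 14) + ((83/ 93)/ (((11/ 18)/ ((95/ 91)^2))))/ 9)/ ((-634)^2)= -415389985/ 2553866536221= -0.00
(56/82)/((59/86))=2408/2419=1.00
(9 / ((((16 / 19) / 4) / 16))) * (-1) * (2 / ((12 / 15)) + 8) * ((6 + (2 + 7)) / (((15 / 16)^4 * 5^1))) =-17432576 / 625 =-27892.12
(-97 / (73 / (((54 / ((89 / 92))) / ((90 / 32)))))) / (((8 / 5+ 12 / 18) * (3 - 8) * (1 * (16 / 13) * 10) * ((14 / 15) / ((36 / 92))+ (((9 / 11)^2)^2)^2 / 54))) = 464844092932692 / 5873437931951185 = 0.08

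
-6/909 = -2/303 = -0.01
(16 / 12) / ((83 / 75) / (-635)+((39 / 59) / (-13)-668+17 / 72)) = -89916000 / 45035539903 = -0.00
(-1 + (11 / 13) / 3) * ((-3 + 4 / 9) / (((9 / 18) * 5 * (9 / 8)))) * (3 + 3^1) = 20608 / 5265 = 3.91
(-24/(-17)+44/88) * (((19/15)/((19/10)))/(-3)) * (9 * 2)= -7.65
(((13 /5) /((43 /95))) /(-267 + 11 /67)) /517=-16549 /397445818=-0.00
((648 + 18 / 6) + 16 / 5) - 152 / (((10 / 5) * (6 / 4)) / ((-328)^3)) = 26818549333 / 15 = 1787903288.87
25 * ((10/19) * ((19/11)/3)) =250/33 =7.58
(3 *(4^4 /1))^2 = 589824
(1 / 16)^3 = 0.00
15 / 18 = 5 / 6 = 0.83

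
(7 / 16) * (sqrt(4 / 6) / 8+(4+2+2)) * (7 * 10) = 248.13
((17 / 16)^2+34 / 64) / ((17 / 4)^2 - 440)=-425 / 108016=-0.00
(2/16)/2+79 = 1265/16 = 79.06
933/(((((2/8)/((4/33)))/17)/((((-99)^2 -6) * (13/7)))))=10771522320/77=139889900.26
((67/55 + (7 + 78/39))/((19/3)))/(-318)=-281/55385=-0.01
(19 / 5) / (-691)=-19 / 3455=-0.01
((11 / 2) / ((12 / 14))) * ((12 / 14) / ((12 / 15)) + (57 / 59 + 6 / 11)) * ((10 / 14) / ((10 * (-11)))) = -0.11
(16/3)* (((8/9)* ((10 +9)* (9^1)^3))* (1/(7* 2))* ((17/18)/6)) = 5168/7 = 738.29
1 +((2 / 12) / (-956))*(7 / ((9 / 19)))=51491 / 51624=1.00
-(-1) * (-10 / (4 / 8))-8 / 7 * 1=-148 / 7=-21.14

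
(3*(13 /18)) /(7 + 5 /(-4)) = 26 /69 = 0.38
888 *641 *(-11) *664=-4157495232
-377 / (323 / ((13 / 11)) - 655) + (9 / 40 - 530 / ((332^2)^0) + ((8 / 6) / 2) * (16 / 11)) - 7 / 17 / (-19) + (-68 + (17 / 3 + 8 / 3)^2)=-556774153609 / 1057799160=-526.35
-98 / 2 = -49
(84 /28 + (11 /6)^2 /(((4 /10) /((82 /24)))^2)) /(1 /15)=25736165 /6912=3723.40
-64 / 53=-1.21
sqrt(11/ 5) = sqrt(55)/ 5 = 1.48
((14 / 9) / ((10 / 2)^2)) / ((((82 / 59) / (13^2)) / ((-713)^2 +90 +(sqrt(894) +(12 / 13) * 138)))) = 69797 * sqrt(894) / 9225 +35497803887 / 9225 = 3848226.65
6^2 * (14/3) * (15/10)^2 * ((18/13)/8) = 1701/26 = 65.42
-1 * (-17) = 17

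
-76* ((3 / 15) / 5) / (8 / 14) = -133 / 25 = -5.32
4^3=64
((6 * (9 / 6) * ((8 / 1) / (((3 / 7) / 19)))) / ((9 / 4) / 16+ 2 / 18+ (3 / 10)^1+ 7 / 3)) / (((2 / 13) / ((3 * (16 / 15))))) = 27316224 / 1187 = 23012.83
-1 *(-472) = 472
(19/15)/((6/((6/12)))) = 19/180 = 0.11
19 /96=0.20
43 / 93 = 0.46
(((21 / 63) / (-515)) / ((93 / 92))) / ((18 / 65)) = -598 / 258633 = -0.00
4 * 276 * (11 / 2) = 6072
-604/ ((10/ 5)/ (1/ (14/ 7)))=-151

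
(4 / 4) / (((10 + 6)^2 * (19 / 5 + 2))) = 0.00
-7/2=-3.50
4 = 4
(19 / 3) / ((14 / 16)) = 152 / 21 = 7.24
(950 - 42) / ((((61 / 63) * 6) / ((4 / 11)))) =38136 / 671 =56.83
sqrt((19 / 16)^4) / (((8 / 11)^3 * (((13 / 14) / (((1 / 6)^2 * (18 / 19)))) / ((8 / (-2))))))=-177023 / 425984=-0.42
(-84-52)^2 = 18496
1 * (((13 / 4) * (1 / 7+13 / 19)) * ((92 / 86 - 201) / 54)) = -6146855 / 617652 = -9.95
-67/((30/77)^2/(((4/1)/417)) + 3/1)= -397243/111612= -3.56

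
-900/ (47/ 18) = -16200/ 47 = -344.68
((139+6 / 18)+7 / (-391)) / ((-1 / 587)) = -95925779 / 1173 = -81778.16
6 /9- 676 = -2026 /3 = -675.33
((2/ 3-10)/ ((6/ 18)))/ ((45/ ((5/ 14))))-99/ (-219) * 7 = 1933/ 657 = 2.94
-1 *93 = -93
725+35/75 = 10882/15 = 725.47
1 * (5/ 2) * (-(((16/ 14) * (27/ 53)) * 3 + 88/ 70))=-398/ 53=-7.51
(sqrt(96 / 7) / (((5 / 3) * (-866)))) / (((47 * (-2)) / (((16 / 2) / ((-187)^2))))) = 24 * sqrt(42) / 24907894165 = 0.00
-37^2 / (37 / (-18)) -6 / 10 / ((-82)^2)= 22390917 / 33620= 666.00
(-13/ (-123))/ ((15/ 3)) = 13/ 615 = 0.02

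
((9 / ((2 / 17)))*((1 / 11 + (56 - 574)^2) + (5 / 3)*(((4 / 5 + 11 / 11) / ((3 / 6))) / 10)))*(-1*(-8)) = 9031809096 / 55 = 164214710.84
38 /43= 0.88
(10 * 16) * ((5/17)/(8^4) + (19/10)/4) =165401/2176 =76.01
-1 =-1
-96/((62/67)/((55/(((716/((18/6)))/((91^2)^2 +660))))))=-1639438075.66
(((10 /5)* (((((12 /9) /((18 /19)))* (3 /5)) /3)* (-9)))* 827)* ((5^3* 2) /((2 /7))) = -10999100 /3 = -3666366.67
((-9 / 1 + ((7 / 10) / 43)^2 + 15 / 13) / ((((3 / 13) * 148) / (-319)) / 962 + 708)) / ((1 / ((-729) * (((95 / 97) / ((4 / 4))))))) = 1485970030259 / 187811287480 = 7.91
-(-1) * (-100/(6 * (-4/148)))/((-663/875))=-1618750/1989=-813.85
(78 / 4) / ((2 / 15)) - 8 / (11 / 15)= 5955 / 44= 135.34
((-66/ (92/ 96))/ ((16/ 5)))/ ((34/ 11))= -5445/ 782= -6.96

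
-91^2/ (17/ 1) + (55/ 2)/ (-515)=-1706073/ 3502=-487.17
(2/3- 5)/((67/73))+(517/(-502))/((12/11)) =-762207/134536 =-5.67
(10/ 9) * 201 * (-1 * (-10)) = 6700/ 3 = 2233.33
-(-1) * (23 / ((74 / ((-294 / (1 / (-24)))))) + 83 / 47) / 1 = 3816839 / 1739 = 2194.85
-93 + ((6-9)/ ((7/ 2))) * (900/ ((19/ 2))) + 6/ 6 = -23036/ 133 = -173.20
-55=-55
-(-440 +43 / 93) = 40877 / 93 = 439.54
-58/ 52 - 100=-2629/ 26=-101.12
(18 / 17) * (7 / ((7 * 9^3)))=2 / 1377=0.00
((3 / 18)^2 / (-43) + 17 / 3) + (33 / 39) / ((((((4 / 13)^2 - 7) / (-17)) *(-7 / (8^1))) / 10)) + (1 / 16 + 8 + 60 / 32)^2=21747175273 / 269773056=80.61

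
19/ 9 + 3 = 46/ 9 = 5.11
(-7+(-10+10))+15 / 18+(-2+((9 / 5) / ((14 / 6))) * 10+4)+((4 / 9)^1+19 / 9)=769 / 126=6.10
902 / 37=24.38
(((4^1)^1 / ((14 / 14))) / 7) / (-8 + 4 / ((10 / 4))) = -5 / 56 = -0.09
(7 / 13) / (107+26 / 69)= 483 / 96317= 0.01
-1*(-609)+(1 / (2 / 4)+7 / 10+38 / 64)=97967 / 160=612.29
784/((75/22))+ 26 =255.97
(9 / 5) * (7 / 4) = 63 / 20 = 3.15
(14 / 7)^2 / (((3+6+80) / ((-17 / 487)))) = -68 / 43343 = -0.00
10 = 10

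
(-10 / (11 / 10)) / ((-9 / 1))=100 / 99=1.01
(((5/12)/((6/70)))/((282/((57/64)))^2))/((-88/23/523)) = -759932075/114657067008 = -0.01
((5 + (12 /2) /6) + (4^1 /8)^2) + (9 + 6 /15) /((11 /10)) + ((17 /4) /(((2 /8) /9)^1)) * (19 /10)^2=311919 /550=567.13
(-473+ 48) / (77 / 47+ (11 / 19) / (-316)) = -119929900 / 461791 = -259.71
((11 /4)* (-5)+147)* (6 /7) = 1599 /14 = 114.21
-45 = -45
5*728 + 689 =4329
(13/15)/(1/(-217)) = -2821/15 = -188.07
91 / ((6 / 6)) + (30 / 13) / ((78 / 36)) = 15559 / 169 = 92.07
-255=-255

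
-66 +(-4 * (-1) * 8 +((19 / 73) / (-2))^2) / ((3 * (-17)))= -24144043 / 362372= -66.63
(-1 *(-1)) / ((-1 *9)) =-1 / 9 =-0.11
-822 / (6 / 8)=-1096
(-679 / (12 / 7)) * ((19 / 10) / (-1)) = 90307 / 120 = 752.56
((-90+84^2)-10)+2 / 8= 27825 / 4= 6956.25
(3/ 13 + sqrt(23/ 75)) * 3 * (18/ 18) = 2.35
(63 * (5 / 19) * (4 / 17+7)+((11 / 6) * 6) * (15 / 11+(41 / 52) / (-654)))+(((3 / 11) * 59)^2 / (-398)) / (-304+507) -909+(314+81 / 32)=-98265085831772575 / 214772212086432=-457.53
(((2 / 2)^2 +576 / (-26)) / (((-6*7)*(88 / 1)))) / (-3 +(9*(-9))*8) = -25 / 2843568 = -0.00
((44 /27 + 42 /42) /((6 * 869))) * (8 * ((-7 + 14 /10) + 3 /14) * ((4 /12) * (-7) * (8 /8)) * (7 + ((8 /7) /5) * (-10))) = 53534 /223965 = 0.24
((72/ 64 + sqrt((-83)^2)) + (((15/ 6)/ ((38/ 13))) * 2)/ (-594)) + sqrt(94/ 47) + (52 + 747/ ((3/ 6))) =sqrt(2) + 73590233/ 45144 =1631.54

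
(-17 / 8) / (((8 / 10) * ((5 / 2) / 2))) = -17 / 8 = -2.12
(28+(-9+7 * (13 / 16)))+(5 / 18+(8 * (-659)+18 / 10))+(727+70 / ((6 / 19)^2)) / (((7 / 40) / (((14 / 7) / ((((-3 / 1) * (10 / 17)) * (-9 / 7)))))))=37954877 / 19440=1952.41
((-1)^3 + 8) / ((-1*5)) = -7 / 5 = -1.40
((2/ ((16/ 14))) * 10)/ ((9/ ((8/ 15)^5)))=114688/ 1366875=0.08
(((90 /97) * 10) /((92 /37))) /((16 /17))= 141525 /35696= 3.96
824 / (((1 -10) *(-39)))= 824 / 351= 2.35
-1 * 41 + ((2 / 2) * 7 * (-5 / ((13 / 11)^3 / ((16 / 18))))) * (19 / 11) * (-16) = 9488827 / 19773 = 479.89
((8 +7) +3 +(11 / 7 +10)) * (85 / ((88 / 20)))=87975 / 154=571.27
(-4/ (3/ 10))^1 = -40/ 3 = -13.33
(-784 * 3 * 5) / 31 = -11760 / 31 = -379.35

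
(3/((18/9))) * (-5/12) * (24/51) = -5/17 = -0.29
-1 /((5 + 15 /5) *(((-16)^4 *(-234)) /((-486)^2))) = 6561 /3407872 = 0.00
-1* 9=-9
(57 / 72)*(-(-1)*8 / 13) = 19 / 39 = 0.49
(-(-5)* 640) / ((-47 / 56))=-179200 / 47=-3812.77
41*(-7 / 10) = -287 / 10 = -28.70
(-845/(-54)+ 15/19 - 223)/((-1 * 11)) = 211933/11286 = 18.78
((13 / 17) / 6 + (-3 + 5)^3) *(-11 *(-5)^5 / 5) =5699375 / 102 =55876.23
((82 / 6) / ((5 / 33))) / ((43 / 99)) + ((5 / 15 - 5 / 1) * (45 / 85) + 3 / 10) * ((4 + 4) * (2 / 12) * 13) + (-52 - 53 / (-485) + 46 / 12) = 259495901 / 2127210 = 121.99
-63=-63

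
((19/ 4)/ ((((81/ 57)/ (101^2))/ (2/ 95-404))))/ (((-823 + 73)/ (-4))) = -3719192791/ 50625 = -73465.54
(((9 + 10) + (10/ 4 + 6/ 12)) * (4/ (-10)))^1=-44/ 5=-8.80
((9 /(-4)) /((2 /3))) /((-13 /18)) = 243 /52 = 4.67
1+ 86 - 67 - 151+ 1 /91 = -11920 /91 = -130.99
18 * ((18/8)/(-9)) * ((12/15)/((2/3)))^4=-9.33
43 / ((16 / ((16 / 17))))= 43 / 17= 2.53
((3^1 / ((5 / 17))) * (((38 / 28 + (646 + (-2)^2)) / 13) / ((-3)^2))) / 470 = 155023 / 1283100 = 0.12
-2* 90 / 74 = -90 / 37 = -2.43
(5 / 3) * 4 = 20 / 3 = 6.67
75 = 75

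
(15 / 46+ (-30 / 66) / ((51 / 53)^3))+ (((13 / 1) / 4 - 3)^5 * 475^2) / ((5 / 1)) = 1508101323835 / 34366159872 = 43.88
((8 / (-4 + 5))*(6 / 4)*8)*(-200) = -19200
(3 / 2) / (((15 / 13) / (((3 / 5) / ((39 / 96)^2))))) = 1536 / 325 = 4.73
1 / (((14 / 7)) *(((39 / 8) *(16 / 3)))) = 1 / 52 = 0.02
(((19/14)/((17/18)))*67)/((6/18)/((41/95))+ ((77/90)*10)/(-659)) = 2786010147/21974302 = 126.78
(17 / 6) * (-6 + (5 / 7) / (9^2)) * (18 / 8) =-57749 / 1512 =-38.19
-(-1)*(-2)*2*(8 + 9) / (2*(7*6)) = -17 / 21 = -0.81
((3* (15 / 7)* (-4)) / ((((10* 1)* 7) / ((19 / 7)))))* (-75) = 25650 / 343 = 74.78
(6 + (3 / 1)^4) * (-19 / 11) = -1653 / 11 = -150.27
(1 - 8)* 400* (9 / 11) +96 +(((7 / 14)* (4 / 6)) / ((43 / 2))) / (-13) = -40489510 / 18447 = -2194.91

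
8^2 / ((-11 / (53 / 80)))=-212 / 55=-3.85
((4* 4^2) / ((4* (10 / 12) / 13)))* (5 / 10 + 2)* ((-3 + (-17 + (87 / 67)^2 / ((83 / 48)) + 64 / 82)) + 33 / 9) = -138958883440 / 15276067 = -9096.51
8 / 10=4 / 5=0.80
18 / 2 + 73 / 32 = 361 / 32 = 11.28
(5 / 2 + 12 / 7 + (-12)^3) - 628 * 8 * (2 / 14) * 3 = -54277 / 14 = -3876.93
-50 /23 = -2.17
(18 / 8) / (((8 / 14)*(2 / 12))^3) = 83349 / 32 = 2604.66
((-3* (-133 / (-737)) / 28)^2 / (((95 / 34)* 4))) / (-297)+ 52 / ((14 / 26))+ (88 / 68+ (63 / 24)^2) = 71503198902481 / 682567892160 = 104.76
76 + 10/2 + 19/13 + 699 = 10159/13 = 781.46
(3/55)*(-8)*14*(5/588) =-4/77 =-0.05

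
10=10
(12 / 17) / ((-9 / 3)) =-4 / 17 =-0.24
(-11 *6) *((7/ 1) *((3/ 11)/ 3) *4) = -168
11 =11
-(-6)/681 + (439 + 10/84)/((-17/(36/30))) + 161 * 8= 169778349/135065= 1257.01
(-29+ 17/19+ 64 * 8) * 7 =3387.26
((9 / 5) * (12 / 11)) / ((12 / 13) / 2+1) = 1.34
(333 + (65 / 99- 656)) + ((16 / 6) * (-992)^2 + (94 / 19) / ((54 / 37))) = 14806395217 / 5643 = 2623851.71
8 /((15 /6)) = 16 /5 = 3.20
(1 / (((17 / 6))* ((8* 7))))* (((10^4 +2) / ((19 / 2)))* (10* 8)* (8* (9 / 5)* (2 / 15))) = 11522304 / 11305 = 1019.22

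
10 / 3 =3.33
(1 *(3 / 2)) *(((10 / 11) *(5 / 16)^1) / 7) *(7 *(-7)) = -525 / 176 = -2.98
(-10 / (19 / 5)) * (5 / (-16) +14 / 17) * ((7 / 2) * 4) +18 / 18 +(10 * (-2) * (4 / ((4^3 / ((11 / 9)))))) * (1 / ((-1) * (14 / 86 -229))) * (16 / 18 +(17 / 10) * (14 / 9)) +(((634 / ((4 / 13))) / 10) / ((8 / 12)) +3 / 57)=19996640189 / 68651712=291.28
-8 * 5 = -40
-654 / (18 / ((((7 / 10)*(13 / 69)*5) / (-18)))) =9919 / 7452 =1.33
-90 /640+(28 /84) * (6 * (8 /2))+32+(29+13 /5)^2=1661471 /1600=1038.42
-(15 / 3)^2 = -25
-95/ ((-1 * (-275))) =-19/ 55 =-0.35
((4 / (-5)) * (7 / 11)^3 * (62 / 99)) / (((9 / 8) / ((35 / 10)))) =-0.40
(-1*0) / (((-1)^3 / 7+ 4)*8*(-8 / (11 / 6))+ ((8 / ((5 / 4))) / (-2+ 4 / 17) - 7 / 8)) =0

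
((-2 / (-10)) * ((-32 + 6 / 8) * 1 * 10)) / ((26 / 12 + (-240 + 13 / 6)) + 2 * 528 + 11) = -375 / 4988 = -0.08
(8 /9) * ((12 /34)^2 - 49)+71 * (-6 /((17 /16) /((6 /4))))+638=-17834 /2601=-6.86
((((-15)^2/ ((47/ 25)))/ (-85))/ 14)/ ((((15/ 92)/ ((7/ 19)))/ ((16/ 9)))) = -18400/ 45543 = -0.40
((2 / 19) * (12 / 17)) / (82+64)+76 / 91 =0.84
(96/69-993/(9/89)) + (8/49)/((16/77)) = -9817.49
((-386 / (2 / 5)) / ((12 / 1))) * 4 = -965 / 3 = -321.67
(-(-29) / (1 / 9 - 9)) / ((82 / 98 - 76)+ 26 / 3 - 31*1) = 0.03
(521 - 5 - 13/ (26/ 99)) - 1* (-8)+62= 1073/ 2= 536.50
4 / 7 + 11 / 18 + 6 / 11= 2395 / 1386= 1.73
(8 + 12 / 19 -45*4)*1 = -3256 / 19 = -171.37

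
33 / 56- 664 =-37151 / 56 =-663.41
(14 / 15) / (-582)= -7 / 4365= -0.00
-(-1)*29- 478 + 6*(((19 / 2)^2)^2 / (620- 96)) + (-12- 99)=-1956557 / 4192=-466.74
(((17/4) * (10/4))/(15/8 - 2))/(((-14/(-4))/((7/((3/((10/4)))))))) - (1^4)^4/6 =-851/6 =-141.83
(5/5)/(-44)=-0.02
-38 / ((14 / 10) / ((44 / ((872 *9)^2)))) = -0.00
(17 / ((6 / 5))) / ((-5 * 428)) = -17 / 2568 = -0.01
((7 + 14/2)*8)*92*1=10304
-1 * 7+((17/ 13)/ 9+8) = 134/ 117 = 1.15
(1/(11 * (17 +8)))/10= 1/2750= 0.00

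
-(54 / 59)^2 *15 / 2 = -21870 / 3481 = -6.28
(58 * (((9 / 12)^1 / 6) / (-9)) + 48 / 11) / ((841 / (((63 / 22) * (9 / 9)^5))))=9863 / 814088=0.01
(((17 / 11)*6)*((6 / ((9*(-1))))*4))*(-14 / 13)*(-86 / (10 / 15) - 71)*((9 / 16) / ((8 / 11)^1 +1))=-428400 / 247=-1734.41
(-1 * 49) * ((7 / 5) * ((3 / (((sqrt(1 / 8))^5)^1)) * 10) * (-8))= 2107392 * sqrt(2)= 2980302.35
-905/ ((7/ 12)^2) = -2659.59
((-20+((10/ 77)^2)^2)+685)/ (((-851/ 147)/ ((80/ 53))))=-173.39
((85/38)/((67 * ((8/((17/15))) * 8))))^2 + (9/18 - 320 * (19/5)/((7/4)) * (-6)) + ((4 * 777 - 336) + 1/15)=58056885894265571/8363485347840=6941.71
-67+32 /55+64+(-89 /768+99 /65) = -111031 /109824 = -1.01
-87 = -87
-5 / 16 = -0.31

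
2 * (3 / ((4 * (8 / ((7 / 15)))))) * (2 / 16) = 7 / 640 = 0.01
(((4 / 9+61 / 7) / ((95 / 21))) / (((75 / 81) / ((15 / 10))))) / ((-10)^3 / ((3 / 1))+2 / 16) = -186948 / 18992875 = -0.01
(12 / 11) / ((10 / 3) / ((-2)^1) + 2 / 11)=-36 / 49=-0.73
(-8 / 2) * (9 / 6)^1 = -6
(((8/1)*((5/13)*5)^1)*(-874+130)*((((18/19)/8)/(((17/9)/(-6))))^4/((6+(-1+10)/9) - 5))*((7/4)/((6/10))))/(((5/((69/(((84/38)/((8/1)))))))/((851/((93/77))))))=-87583433220325350/7447317007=-11760400.84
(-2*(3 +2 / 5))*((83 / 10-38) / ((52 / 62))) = 240.80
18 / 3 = 6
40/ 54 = 20/ 27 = 0.74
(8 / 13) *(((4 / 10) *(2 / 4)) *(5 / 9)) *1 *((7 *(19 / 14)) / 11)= 76 / 1287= 0.06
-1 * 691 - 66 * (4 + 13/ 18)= -3008/ 3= -1002.67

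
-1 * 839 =-839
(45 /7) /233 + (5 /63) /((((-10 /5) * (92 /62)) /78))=-463285 /225078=-2.06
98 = 98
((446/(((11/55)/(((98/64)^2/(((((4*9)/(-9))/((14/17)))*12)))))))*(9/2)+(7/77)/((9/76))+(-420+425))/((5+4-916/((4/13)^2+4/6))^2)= -204355550999909/732316963752861696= -0.00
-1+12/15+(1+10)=54/5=10.80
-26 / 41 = -0.63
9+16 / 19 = 9.84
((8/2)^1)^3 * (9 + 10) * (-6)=-7296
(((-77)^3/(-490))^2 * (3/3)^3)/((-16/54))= -2343775203/800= -2929719.00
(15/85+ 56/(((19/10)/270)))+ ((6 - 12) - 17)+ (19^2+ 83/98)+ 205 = 269119717/31654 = 8501.92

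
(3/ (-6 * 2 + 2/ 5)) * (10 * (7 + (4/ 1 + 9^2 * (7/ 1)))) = -43350/ 29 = -1494.83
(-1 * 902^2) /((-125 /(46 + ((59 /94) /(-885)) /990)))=1187332978909 /3965625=299406.27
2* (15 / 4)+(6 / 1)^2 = 87 / 2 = 43.50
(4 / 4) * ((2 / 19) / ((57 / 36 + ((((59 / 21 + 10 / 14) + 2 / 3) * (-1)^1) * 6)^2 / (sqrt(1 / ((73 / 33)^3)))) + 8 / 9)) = -15385608 / 255761647551485 + 263725056 * sqrt(2409) / 255761647551485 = 0.00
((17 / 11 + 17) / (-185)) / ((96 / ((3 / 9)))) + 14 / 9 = 227869 / 146520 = 1.56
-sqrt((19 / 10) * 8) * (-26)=101.37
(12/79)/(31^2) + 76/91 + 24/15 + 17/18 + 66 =43138716541/621776610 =69.38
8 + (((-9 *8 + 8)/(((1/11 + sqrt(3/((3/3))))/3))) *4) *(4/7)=27032/1267 - 185856 *sqrt(3)/1267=-232.74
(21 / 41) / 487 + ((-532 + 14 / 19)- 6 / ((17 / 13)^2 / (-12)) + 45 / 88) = -4714570278271 / 9648214136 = -488.65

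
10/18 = 5/9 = 0.56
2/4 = 1/2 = 0.50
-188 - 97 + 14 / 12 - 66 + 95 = -1529 / 6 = -254.83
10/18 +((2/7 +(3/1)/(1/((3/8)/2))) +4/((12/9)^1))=4439/1008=4.40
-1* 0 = 0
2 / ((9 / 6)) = 4 / 3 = 1.33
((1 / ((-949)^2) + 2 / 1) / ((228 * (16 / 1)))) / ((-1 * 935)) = -600401 / 1023947312960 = -0.00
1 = 1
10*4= 40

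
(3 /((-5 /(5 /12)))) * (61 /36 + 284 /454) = -18959 /32688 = -0.58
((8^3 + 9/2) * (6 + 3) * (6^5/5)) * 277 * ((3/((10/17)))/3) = 85107489912/25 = 3404299596.48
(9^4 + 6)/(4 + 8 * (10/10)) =2189/4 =547.25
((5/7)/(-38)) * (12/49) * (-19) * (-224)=-960/49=-19.59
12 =12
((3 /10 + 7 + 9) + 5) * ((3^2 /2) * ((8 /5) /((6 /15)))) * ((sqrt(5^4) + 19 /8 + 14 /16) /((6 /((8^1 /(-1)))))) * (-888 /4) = 16029954 /5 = 3205990.80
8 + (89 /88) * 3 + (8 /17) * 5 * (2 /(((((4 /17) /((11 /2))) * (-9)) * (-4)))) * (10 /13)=137807 /10296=13.38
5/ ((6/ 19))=15.83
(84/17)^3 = 592704/4913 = 120.64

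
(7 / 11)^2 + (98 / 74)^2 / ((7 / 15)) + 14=3008712 / 165649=18.16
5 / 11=0.45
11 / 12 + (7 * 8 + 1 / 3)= 229 / 4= 57.25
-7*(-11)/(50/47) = 3619/50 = 72.38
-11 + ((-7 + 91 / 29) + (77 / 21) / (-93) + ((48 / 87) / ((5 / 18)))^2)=-64270424 / 5865975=-10.96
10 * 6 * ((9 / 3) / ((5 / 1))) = 36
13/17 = 0.76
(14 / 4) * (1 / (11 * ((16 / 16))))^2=7 / 242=0.03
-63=-63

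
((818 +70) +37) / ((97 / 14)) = 12950 / 97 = 133.51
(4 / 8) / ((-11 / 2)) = -1 / 11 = -0.09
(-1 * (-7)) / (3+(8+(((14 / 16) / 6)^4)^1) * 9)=4128768 / 44239201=0.09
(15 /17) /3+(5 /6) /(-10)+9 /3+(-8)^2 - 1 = 13507 /204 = 66.21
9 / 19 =0.47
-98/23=-4.26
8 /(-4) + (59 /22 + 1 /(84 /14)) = 28 /33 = 0.85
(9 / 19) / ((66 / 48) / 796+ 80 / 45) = 515808 / 1937753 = 0.27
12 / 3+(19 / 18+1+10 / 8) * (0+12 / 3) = 155 / 9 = 17.22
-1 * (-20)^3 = 8000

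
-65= -65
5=5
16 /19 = 0.84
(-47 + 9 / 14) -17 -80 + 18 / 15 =-9951 / 70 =-142.16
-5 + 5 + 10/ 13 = 0.77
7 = 7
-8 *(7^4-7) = -19152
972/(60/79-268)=-19197/5278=-3.64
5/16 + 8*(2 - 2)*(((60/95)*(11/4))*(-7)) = 5/16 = 0.31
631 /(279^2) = 631 /77841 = 0.01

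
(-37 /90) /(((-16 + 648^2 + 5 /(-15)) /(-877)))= 32449 /37789890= 0.00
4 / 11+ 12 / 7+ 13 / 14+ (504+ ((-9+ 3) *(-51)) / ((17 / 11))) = 108571 / 154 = 705.01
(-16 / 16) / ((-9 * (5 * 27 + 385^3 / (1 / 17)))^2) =-1 / 76233763334042625600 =-0.00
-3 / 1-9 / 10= -39 / 10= -3.90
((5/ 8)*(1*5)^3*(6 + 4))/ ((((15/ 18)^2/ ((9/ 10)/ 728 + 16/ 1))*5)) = 5242005/ 1456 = 3600.28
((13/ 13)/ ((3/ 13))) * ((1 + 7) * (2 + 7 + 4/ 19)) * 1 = 18200/ 57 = 319.30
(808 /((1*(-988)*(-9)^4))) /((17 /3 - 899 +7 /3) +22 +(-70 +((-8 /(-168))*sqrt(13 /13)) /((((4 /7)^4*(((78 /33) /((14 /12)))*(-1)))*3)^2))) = 2753560576 /20740699627813233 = 0.00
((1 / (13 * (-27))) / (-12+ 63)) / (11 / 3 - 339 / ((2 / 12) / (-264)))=-1 / 9612473013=-0.00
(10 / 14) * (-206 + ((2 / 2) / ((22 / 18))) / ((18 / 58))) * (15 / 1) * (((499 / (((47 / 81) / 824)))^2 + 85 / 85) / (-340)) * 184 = 1712145336403341239850 / 2891581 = 592113911525681.36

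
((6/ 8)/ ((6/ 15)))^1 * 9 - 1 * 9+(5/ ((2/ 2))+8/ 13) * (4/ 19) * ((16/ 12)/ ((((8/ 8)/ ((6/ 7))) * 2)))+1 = 132103/ 13832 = 9.55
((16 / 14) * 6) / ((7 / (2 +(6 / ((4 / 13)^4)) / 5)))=260889 / 1960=133.11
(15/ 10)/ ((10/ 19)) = 57/ 20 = 2.85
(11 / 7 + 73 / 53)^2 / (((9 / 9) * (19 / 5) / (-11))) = -65825980 / 2615179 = -25.17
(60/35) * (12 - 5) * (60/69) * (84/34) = 10080/391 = 25.78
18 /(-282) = -3 /47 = -0.06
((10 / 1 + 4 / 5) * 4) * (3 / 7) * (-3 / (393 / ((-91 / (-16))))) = -1053 / 1310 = -0.80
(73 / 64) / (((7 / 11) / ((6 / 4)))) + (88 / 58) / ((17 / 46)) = 3001141 / 441728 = 6.79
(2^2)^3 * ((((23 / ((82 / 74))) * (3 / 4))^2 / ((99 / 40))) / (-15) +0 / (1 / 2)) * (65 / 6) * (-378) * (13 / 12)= 34269191320 / 18491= 1853290.32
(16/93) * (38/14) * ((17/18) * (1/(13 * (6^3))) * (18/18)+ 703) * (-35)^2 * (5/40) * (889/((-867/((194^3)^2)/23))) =-16097809384886552264788914200/254713329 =-63199713372230128815.87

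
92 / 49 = 1.88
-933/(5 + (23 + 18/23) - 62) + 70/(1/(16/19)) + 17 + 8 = 1626301/14516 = 112.04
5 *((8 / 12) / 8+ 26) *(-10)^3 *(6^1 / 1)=-782500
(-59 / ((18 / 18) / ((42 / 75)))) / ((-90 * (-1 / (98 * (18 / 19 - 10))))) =325.69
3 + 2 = 5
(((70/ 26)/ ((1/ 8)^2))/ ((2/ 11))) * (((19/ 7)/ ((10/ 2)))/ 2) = 3344/ 13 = 257.23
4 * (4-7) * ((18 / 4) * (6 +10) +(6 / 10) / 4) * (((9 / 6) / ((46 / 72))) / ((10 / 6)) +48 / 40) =-2258.61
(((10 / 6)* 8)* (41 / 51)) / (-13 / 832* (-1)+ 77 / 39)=1364480 / 253317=5.39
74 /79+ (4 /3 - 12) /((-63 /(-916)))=-154.15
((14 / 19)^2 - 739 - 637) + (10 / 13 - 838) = -10384144 / 4693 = -2212.69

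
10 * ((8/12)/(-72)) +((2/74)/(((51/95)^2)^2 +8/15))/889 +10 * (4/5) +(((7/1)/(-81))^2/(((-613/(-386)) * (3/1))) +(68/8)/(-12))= 3443437945578611296513/478209376545475985928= 7.20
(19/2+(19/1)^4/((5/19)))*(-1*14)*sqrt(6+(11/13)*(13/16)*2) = -34666051*sqrt(118)/20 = -18828485.13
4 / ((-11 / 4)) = -16 / 11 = -1.45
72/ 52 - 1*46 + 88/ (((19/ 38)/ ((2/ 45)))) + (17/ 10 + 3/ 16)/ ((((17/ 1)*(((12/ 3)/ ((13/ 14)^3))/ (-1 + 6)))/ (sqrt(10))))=-21524/ 585 + 331747*sqrt(10)/ 2985472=-36.44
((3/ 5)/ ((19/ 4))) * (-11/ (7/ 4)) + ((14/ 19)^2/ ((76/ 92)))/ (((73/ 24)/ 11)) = 27739536/ 17524745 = 1.58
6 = 6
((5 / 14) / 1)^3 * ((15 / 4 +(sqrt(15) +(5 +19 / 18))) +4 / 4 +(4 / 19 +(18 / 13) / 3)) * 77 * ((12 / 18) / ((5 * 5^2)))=11 * sqrt(15) / 588 +1122649 / 5228496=0.29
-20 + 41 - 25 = -4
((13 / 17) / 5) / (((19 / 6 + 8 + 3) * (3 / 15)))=78 / 1445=0.05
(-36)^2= 1296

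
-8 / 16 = -0.50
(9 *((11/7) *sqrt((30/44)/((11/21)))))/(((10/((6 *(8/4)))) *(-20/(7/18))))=-9 *sqrt(70)/200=-0.38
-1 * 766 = -766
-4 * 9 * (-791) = 28476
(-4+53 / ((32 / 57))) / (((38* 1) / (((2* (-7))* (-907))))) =18367657 / 608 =30209.96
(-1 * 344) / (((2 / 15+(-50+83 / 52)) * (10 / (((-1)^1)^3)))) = -26832 / 37651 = -0.71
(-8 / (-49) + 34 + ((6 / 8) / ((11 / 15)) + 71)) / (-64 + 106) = 2.53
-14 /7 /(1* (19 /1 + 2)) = -2 /21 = -0.10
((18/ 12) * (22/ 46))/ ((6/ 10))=55/ 46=1.20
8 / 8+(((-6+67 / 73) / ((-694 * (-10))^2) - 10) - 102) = -390269651171 / 3515942800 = -111.00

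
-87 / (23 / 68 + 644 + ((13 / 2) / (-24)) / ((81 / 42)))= -958392 / 7096483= -0.14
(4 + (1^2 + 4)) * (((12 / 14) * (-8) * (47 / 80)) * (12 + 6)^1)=-22842 / 35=-652.63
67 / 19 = 3.53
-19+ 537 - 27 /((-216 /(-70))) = 2037 /4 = 509.25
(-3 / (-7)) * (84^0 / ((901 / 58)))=174 / 6307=0.03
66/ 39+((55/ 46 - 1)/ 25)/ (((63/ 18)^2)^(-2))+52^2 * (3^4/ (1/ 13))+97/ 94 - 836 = 32001265612299/ 11242400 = 2846479.90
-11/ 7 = -1.57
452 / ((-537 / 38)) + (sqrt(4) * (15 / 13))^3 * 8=78256328 / 1179789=66.33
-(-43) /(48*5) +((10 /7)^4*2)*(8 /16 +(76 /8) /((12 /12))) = 48103243 /576240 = 83.48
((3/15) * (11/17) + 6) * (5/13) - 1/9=4468/1989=2.25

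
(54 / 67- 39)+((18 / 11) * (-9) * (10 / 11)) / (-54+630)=-4957239 / 129712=-38.22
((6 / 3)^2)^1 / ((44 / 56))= 56 / 11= 5.09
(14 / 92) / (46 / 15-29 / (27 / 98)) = -945 / 634616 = -0.00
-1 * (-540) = 540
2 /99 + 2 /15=76 /495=0.15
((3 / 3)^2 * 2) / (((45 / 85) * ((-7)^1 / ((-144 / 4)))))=136 / 7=19.43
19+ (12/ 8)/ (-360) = 4559/ 240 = 19.00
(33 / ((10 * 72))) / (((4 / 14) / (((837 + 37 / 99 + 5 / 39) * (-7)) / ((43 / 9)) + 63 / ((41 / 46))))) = -2040692171 / 11001120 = -185.50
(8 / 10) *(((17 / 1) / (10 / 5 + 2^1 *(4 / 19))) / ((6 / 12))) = 1292 / 115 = 11.23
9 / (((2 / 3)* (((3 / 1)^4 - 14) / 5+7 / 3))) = 405 / 472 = 0.86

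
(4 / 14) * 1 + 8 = 8.29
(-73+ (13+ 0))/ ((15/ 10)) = -40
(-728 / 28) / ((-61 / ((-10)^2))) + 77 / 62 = 165897 / 3782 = 43.86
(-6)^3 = -216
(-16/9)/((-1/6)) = 32/3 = 10.67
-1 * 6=-6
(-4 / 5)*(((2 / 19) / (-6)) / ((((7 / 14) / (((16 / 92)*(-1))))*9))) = -32 / 58995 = -0.00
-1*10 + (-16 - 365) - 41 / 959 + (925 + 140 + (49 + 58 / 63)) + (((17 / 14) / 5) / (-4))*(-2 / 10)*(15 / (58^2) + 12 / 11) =46239493844213 / 63876304800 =723.89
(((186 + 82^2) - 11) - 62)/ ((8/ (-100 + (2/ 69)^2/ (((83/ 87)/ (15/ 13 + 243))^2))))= -89496473577/ 2328482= -38435.54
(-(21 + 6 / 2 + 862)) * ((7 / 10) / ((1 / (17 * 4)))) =-210868 / 5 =-42173.60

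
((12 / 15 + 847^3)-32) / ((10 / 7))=21267588713 / 50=425351774.26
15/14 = 1.07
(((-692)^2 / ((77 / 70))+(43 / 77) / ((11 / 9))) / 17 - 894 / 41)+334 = 15302059547 / 590359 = 25919.92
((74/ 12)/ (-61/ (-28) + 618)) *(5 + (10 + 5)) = 2072/ 10419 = 0.20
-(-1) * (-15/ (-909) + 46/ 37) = 14123/ 11211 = 1.26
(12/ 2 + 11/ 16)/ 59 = 107/ 944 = 0.11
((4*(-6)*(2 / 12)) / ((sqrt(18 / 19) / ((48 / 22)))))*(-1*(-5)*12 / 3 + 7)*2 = -864*sqrt(38) / 11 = -484.19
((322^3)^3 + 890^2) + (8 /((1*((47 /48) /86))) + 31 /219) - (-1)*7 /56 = 3064324863691121855820343645 /82344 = 37213699403613157677794.90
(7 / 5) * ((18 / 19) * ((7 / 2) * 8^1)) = 3528 / 95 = 37.14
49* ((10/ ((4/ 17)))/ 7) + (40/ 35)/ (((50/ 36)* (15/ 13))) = 521873/ 1750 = 298.21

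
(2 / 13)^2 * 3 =12 / 169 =0.07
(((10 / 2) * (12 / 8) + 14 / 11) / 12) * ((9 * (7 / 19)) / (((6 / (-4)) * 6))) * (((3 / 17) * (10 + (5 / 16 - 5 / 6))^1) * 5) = -3073525 / 1364352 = -2.25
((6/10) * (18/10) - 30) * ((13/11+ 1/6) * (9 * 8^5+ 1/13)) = -82232398793/7150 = -11501034.80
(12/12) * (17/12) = 17/12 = 1.42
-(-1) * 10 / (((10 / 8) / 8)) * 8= 512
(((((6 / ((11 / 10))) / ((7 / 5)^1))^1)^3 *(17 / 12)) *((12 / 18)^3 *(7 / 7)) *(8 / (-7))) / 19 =-1.49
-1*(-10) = 10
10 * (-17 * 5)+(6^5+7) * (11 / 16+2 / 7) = 753147 / 112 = 6724.53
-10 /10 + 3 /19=-16 /19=-0.84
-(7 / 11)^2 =-49 / 121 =-0.40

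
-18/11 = -1.64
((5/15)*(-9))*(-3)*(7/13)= 63/13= 4.85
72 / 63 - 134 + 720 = 4110 / 7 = 587.14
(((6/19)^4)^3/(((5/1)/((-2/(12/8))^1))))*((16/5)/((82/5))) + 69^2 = 2160206427559949455221/453729558408563005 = 4761.00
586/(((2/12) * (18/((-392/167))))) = -229712/501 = -458.51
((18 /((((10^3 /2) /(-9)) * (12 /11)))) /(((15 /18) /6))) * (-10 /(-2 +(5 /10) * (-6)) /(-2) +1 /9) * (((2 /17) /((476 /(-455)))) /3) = -2574 /36125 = -0.07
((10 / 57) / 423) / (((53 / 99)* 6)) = 55 / 425961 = 0.00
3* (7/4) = 21/4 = 5.25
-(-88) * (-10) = -880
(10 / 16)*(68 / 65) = 17 / 26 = 0.65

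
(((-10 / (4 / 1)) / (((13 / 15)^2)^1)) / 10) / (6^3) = -25 / 16224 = -0.00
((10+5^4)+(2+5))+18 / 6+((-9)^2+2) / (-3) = 1852 / 3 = 617.33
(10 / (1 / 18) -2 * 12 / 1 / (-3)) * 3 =564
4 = 4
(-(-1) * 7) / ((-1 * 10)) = -7 / 10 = -0.70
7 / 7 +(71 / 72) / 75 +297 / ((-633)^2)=243752591 / 240413400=1.01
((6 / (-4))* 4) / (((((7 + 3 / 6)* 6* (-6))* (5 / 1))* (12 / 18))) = 1 / 150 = 0.01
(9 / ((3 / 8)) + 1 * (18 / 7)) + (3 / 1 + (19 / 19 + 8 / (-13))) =2726 / 91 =29.96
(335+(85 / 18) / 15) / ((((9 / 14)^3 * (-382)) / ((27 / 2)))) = -6210701 / 139239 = -44.60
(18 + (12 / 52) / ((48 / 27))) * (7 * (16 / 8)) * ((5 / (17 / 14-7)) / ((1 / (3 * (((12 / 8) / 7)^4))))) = -56565 / 40768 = -1.39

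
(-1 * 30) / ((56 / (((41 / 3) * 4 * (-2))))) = 410 / 7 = 58.57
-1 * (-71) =71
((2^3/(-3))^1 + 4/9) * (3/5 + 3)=-8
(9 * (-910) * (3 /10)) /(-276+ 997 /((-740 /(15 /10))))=404040 /45719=8.84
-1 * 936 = -936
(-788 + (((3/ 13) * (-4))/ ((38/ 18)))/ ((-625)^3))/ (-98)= 8.04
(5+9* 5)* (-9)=-450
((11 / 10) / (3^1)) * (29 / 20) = 0.53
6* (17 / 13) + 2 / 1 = 128 / 13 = 9.85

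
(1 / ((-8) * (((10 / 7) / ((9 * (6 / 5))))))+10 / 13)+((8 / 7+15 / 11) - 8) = -1134989 / 200200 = -5.67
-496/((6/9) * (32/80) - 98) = 3720/733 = 5.08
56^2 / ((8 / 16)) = 6272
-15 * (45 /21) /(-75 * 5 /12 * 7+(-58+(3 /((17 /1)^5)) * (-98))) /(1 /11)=187421124 /146699735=1.28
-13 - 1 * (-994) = 981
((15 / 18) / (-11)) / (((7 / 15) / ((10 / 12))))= -0.14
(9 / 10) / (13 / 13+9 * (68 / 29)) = 0.04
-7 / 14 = -1 / 2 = -0.50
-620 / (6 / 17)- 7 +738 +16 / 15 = -5123 / 5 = -1024.60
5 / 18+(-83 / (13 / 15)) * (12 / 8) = -16775 / 117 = -143.38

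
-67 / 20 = -3.35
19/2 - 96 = -173/2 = -86.50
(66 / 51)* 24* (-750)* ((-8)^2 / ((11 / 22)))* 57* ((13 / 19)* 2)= -3953664000 / 17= -232568470.59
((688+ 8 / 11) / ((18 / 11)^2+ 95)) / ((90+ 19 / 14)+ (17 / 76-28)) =4030432 / 36343425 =0.11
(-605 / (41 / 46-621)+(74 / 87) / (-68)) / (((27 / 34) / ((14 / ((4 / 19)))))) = 308809717 / 3828870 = 80.65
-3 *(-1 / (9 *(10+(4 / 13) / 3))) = 0.03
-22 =-22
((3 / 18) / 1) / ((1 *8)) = 0.02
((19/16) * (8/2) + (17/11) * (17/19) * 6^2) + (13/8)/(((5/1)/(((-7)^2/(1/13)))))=2186599/8360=261.55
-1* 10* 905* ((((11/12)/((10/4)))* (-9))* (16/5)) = 95568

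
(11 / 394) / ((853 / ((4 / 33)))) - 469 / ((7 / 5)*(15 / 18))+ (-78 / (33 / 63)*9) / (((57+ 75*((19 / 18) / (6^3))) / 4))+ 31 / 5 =-11082797732629 / 22652767005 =-489.25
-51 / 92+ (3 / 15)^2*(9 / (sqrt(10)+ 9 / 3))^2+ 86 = 338113 / 2300 - 486*sqrt(10) / 25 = 85.53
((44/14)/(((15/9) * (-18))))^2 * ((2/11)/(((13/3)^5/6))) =3564/454833925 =0.00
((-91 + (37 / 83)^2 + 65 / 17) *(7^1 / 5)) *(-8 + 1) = 99825005 / 117113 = 852.38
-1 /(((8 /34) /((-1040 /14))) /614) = 1356940 /7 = 193848.57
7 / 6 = 1.17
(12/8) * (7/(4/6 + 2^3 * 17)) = 63/820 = 0.08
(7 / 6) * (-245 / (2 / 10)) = -8575 / 6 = -1429.17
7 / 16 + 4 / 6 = 53 / 48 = 1.10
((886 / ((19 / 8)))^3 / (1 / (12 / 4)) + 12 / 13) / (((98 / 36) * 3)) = 83327237974296 / 4369183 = 19071583.40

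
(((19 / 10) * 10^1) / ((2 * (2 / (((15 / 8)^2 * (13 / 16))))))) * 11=611325 / 4096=149.25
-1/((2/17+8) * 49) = -17/6762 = -0.00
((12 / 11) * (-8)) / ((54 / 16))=-256 / 99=-2.59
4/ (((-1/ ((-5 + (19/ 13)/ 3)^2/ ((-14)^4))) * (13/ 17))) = -131648/ 47474973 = -0.00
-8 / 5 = -1.60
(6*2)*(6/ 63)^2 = 16/ 147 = 0.11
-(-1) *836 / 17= 836 / 17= 49.18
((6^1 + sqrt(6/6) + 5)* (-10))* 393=-47160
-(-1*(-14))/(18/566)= -3962/9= -440.22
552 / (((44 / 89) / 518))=6362076 / 11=578370.55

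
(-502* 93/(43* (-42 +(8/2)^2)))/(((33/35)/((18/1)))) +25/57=279569435/350493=797.65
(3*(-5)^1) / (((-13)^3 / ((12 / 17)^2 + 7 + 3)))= 45510 / 634933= 0.07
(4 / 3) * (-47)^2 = 8836 / 3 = 2945.33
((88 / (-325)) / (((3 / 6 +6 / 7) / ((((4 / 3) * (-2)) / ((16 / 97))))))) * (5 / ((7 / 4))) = 34144 / 3705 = 9.22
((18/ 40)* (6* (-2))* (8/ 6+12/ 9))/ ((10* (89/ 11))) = -0.18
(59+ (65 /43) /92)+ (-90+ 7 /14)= -120593 /3956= -30.48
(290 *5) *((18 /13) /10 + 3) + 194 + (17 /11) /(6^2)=24426293 /5148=4744.81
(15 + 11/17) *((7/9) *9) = 1862/17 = 109.53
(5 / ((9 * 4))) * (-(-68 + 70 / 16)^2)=-1295405 / 2304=-562.24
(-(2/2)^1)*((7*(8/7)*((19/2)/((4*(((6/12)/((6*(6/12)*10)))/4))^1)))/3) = -1520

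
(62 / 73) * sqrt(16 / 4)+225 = 16549 / 73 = 226.70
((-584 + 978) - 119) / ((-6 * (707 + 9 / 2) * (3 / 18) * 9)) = -0.04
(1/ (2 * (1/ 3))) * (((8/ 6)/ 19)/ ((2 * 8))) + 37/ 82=2853/ 6232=0.46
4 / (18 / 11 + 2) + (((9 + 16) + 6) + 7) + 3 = 421 / 10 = 42.10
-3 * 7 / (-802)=21 / 802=0.03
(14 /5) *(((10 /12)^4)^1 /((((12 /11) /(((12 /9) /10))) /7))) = 13475 /11664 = 1.16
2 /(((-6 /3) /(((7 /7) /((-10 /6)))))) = 3 /5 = 0.60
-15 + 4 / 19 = -281 / 19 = -14.79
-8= -8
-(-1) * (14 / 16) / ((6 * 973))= 0.00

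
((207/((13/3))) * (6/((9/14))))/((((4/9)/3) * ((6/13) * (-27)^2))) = 161/18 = 8.94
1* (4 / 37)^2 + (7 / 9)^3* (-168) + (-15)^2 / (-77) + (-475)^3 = -2745248152151728 / 25615359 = -107171956.96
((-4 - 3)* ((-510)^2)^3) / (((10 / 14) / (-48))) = 8277293781590400000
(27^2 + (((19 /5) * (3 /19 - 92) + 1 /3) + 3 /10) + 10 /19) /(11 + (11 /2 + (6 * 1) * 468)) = 217261 /1609965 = 0.13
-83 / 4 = -20.75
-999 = -999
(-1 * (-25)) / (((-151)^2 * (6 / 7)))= 175 / 136806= 0.00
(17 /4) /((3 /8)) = 34 /3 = 11.33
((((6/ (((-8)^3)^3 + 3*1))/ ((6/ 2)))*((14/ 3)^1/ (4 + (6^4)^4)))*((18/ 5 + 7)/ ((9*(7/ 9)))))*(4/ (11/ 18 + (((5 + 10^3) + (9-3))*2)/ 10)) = -24/ 32600801107906482407125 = -0.00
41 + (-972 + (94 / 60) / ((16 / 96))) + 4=-4588 / 5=-917.60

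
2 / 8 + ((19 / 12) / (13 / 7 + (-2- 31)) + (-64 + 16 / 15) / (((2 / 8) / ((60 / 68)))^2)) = -592530391 / 756024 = -783.75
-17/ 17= -1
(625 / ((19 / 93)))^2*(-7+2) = -16892578125 / 361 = -46793845.22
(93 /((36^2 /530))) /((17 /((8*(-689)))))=-5660135 /459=-12331.45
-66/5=-13.20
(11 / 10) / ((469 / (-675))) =-1485 / 938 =-1.58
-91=-91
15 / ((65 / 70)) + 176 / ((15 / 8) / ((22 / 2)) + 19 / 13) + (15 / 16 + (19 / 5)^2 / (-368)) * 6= 1805702479 / 13955825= 129.39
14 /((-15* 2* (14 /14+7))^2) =7 /28800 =0.00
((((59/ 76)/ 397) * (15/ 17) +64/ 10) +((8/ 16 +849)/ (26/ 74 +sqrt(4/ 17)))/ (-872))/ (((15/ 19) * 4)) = 1449489495511/ 483757521600 - 2325931 * sqrt(17)/ 7167840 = 1.66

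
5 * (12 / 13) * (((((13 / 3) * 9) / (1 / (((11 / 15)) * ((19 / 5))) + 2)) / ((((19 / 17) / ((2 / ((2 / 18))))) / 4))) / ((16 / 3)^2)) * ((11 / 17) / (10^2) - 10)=-136234791 / 78880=-1727.11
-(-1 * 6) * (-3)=-18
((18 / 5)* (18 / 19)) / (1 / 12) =40.93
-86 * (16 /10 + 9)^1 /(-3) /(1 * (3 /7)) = 31906 /45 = 709.02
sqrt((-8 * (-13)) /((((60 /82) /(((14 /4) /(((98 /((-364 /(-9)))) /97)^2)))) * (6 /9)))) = 2522 * sqrt(18655) /315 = 1093.53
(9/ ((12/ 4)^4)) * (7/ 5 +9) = 52/ 45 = 1.16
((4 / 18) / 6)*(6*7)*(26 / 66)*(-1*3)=-182 / 99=-1.84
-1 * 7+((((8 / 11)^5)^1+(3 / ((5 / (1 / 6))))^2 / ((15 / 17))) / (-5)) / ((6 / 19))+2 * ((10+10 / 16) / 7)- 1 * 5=-9.10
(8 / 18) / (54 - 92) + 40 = 6838 / 171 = 39.99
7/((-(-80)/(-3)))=-21/80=-0.26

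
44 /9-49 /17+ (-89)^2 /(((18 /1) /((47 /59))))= 6365105 /18054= 352.56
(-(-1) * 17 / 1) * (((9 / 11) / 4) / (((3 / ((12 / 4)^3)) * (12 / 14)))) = 3213 / 88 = 36.51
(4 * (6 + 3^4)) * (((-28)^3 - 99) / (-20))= 1918437 / 5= 383687.40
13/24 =0.54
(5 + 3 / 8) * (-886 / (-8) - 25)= 14749 / 32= 460.91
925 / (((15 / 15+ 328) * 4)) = 925 / 1316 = 0.70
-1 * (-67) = 67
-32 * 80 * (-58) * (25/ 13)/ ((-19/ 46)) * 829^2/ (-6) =58673887616000/ 741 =79182034569.50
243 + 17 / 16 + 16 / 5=19781 / 80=247.26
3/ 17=0.18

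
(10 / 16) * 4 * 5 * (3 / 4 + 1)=175 / 8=21.88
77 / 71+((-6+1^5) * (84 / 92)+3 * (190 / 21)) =270482 / 11431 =23.66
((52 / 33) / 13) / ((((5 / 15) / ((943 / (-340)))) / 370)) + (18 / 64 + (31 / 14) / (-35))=-546771297 / 1466080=-372.95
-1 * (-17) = 17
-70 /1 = -70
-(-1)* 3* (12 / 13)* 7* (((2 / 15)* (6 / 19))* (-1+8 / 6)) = 336 / 1235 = 0.27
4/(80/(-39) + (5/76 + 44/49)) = -580944/157949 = -3.68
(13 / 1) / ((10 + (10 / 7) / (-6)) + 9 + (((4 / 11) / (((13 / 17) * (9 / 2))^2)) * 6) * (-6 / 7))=1522521 / 2178842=0.70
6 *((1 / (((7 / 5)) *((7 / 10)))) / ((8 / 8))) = 300 / 49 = 6.12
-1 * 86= -86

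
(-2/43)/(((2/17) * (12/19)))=-323/516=-0.63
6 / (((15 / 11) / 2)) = 44 / 5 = 8.80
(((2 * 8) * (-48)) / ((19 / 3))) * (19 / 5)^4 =-15803136 / 625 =-25285.02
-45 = -45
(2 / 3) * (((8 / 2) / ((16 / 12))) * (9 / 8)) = 9 / 4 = 2.25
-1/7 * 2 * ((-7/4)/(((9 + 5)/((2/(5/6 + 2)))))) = 3/119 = 0.03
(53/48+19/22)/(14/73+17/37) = 2806339/928752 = 3.02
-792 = -792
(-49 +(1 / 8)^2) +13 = -2303 / 64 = -35.98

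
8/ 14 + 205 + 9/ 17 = 24526/ 119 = 206.10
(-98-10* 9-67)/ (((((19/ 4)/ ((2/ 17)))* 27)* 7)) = -40/ 1197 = -0.03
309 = 309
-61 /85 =-0.72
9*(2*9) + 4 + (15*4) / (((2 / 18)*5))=274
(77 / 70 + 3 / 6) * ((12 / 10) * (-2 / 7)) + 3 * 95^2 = 4738029 / 175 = 27074.45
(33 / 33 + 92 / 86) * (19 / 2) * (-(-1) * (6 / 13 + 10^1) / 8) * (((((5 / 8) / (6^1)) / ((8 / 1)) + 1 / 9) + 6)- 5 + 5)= 202810085 / 1287936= 157.47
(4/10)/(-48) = -1/120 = -0.01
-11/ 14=-0.79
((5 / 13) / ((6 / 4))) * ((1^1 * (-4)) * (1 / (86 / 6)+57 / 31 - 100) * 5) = 26151200 / 51987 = 503.03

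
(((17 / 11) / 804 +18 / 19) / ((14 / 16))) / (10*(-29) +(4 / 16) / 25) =-31903000 / 8527532937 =-0.00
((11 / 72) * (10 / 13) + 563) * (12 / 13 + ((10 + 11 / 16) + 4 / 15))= 9765964723 / 1460160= 6688.28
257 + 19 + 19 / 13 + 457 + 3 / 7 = 66875 / 91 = 734.89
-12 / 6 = -2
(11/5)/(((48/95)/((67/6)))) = 14003/288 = 48.62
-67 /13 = -5.15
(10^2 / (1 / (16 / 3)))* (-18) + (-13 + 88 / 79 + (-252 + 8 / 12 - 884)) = -2547091 / 237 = -10747.22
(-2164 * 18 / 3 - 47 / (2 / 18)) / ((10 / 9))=-120663 / 10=-12066.30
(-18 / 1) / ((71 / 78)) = -1404 / 71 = -19.77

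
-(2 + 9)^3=-1331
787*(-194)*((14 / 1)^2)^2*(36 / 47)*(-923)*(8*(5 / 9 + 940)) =1466449955783787520 / 47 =31201062889016755.74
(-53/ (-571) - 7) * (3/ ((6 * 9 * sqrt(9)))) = -1972/ 15417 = -0.13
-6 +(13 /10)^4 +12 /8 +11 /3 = 60683 /30000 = 2.02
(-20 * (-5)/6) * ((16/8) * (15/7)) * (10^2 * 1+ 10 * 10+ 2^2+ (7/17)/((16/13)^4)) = 28434846875/1949696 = 14584.25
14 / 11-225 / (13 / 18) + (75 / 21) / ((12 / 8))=-924578 / 3003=-307.88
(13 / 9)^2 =169 / 81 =2.09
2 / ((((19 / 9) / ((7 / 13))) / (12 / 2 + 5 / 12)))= 1617 / 494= 3.27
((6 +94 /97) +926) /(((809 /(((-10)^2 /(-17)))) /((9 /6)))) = -13574700 /1334041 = -10.18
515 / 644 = 0.80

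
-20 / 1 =-20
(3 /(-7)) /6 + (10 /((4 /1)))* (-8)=-281 /14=-20.07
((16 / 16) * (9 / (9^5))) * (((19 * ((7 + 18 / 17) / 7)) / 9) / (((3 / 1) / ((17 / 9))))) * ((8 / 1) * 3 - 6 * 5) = -5206 / 3720087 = -0.00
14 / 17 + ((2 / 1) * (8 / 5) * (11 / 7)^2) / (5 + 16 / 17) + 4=2588594 / 420665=6.15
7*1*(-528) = -3696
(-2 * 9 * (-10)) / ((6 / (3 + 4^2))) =570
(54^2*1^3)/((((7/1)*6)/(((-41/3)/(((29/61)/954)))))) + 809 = -386360321/203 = -1903252.81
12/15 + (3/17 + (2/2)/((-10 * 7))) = 229/238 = 0.96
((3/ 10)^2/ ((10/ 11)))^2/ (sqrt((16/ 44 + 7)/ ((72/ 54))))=363*sqrt(33)/ 500000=0.00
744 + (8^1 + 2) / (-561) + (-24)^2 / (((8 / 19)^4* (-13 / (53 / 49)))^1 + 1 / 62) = -24581124363634 / 28958896857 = -848.83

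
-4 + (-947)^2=896805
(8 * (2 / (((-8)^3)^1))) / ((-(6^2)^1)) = 0.00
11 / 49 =0.22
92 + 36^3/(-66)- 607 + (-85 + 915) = -4311/11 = -391.91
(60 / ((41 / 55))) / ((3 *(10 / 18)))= 1980 / 41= 48.29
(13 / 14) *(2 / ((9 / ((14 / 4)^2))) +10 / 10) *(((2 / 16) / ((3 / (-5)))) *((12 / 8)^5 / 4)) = -39195 / 28672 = -1.37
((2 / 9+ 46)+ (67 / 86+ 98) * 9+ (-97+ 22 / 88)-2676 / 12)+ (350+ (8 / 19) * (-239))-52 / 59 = 1499255641 / 1735308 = 863.97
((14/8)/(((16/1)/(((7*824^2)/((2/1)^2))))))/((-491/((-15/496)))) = 7797615/974144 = 8.00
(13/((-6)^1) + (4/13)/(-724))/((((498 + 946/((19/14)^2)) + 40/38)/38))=-7236245/88985754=-0.08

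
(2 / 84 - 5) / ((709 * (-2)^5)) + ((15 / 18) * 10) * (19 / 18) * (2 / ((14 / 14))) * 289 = 43602934681 / 8576064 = 5084.26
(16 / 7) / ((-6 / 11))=-88 / 21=-4.19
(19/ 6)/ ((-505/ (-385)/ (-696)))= -169708/ 101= -1680.28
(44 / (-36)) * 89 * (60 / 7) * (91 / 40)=-12727 / 6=-2121.17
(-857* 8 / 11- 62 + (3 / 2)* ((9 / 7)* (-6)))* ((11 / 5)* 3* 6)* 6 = -5794956 / 35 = -165570.17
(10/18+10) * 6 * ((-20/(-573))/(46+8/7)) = 2660/56727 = 0.05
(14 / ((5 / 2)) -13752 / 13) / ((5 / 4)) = -273584 / 325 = -841.80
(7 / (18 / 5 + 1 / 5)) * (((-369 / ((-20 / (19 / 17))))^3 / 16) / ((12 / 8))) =672.99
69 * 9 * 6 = 3726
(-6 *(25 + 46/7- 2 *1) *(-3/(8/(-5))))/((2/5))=-831.70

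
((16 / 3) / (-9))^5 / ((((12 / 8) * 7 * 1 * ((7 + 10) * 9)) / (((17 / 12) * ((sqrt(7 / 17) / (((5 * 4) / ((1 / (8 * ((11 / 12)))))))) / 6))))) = -32768 * sqrt(119) / 7607001301515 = -0.00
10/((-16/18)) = -11.25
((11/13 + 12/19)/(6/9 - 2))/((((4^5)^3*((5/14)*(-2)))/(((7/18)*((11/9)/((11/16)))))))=3577/3580392112128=0.00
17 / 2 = 8.50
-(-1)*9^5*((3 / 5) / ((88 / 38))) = 3365793 / 220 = 15299.06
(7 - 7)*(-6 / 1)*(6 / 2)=0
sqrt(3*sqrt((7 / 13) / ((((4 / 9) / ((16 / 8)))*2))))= 3*13^(3 / 4)*sqrt(2)*7^(1 / 4) / 26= 1.82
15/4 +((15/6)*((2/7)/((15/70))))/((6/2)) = 175/36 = 4.86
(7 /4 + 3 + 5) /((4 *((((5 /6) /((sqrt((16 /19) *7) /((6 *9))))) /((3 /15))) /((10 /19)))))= 13 *sqrt(133) /10830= 0.01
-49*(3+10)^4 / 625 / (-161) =199927 / 14375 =13.91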